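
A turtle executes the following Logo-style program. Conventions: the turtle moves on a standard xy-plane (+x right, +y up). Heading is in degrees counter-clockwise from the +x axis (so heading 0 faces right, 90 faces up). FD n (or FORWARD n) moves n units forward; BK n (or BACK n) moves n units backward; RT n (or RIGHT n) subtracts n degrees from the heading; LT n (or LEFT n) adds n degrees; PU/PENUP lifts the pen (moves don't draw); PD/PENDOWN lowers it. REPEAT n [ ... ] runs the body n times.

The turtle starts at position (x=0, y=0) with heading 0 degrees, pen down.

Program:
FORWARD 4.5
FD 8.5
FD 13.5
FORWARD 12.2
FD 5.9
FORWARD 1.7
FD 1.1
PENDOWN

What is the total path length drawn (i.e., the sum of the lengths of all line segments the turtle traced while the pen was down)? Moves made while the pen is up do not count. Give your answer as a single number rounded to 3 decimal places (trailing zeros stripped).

Executing turtle program step by step:
Start: pos=(0,0), heading=0, pen down
FD 4.5: (0,0) -> (4.5,0) [heading=0, draw]
FD 8.5: (4.5,0) -> (13,0) [heading=0, draw]
FD 13.5: (13,0) -> (26.5,0) [heading=0, draw]
FD 12.2: (26.5,0) -> (38.7,0) [heading=0, draw]
FD 5.9: (38.7,0) -> (44.6,0) [heading=0, draw]
FD 1.7: (44.6,0) -> (46.3,0) [heading=0, draw]
FD 1.1: (46.3,0) -> (47.4,0) [heading=0, draw]
PD: pen down
Final: pos=(47.4,0), heading=0, 7 segment(s) drawn

Segment lengths:
  seg 1: (0,0) -> (4.5,0), length = 4.5
  seg 2: (4.5,0) -> (13,0), length = 8.5
  seg 3: (13,0) -> (26.5,0), length = 13.5
  seg 4: (26.5,0) -> (38.7,0), length = 12.2
  seg 5: (38.7,0) -> (44.6,0), length = 5.9
  seg 6: (44.6,0) -> (46.3,0), length = 1.7
  seg 7: (46.3,0) -> (47.4,0), length = 1.1
Total = 47.4

Answer: 47.4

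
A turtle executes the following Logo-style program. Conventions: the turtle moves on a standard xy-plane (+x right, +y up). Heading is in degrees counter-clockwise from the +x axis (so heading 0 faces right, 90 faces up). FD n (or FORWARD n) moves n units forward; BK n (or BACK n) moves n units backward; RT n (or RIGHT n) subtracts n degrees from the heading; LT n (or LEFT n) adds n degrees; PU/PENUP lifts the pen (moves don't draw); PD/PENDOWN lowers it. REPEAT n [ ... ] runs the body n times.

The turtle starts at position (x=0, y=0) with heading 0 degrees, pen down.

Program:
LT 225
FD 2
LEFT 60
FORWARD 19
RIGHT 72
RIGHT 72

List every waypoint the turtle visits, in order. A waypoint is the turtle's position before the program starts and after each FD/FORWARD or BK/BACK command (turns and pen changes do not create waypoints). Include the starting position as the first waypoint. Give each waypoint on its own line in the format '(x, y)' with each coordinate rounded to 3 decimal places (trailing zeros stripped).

Answer: (0, 0)
(-1.414, -1.414)
(3.503, -19.767)

Derivation:
Executing turtle program step by step:
Start: pos=(0,0), heading=0, pen down
LT 225: heading 0 -> 225
FD 2: (0,0) -> (-1.414,-1.414) [heading=225, draw]
LT 60: heading 225 -> 285
FD 19: (-1.414,-1.414) -> (3.503,-19.767) [heading=285, draw]
RT 72: heading 285 -> 213
RT 72: heading 213 -> 141
Final: pos=(3.503,-19.767), heading=141, 2 segment(s) drawn
Waypoints (3 total):
(0, 0)
(-1.414, -1.414)
(3.503, -19.767)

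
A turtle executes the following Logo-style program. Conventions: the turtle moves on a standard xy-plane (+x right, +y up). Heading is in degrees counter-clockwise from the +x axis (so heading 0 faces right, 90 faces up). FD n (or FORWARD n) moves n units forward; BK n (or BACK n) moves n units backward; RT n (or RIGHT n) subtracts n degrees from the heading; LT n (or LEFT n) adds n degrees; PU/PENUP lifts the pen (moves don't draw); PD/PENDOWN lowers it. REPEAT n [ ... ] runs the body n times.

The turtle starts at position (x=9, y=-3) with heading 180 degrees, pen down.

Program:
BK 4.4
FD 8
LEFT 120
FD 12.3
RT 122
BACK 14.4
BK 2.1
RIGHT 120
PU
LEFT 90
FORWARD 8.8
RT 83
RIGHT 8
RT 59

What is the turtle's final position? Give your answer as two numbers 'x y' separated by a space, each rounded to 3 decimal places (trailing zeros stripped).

Executing turtle program step by step:
Start: pos=(9,-3), heading=180, pen down
BK 4.4: (9,-3) -> (13.4,-3) [heading=180, draw]
FD 8: (13.4,-3) -> (5.4,-3) [heading=180, draw]
LT 120: heading 180 -> 300
FD 12.3: (5.4,-3) -> (11.55,-13.652) [heading=300, draw]
RT 122: heading 300 -> 178
BK 14.4: (11.55,-13.652) -> (25.941,-14.155) [heading=178, draw]
BK 2.1: (25.941,-14.155) -> (28.04,-14.228) [heading=178, draw]
RT 120: heading 178 -> 58
PU: pen up
LT 90: heading 58 -> 148
FD 8.8: (28.04,-14.228) -> (20.577,-9.565) [heading=148, move]
RT 83: heading 148 -> 65
RT 8: heading 65 -> 57
RT 59: heading 57 -> 358
Final: pos=(20.577,-9.565), heading=358, 5 segment(s) drawn

Answer: 20.577 -9.565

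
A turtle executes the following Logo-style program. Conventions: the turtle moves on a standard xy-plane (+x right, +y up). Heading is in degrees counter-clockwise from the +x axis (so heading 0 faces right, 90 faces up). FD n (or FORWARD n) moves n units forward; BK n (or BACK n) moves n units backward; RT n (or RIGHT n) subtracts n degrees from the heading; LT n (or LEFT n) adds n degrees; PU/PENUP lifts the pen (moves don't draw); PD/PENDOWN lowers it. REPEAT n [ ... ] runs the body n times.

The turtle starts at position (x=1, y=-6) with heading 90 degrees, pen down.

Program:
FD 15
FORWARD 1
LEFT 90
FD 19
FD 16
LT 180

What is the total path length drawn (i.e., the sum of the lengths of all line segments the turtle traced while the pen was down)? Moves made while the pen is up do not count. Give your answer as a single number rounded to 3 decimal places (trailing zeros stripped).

Executing turtle program step by step:
Start: pos=(1,-6), heading=90, pen down
FD 15: (1,-6) -> (1,9) [heading=90, draw]
FD 1: (1,9) -> (1,10) [heading=90, draw]
LT 90: heading 90 -> 180
FD 19: (1,10) -> (-18,10) [heading=180, draw]
FD 16: (-18,10) -> (-34,10) [heading=180, draw]
LT 180: heading 180 -> 0
Final: pos=(-34,10), heading=0, 4 segment(s) drawn

Segment lengths:
  seg 1: (1,-6) -> (1,9), length = 15
  seg 2: (1,9) -> (1,10), length = 1
  seg 3: (1,10) -> (-18,10), length = 19
  seg 4: (-18,10) -> (-34,10), length = 16
Total = 51

Answer: 51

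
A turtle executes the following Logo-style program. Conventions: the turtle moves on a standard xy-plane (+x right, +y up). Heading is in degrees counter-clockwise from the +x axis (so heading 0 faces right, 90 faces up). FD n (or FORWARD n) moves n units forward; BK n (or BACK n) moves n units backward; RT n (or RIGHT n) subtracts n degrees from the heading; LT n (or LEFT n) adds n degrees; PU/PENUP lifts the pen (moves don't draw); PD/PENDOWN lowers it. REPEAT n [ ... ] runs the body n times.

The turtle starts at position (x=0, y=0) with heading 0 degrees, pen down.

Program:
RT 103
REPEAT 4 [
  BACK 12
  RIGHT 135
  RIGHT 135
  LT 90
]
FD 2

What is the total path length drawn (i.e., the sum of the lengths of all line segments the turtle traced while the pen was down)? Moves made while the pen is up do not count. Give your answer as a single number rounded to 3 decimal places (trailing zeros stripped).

Executing turtle program step by step:
Start: pos=(0,0), heading=0, pen down
RT 103: heading 0 -> 257
REPEAT 4 [
  -- iteration 1/4 --
  BK 12: (0,0) -> (2.699,11.692) [heading=257, draw]
  RT 135: heading 257 -> 122
  RT 135: heading 122 -> 347
  LT 90: heading 347 -> 77
  -- iteration 2/4 --
  BK 12: (2.699,11.692) -> (0,0) [heading=77, draw]
  RT 135: heading 77 -> 302
  RT 135: heading 302 -> 167
  LT 90: heading 167 -> 257
  -- iteration 3/4 --
  BK 12: (0,0) -> (2.699,11.692) [heading=257, draw]
  RT 135: heading 257 -> 122
  RT 135: heading 122 -> 347
  LT 90: heading 347 -> 77
  -- iteration 4/4 --
  BK 12: (2.699,11.692) -> (0,0) [heading=77, draw]
  RT 135: heading 77 -> 302
  RT 135: heading 302 -> 167
  LT 90: heading 167 -> 257
]
FD 2: (0,0) -> (-0.45,-1.949) [heading=257, draw]
Final: pos=(-0.45,-1.949), heading=257, 5 segment(s) drawn

Segment lengths:
  seg 1: (0,0) -> (2.699,11.692), length = 12
  seg 2: (2.699,11.692) -> (0,0), length = 12
  seg 3: (0,0) -> (2.699,11.692), length = 12
  seg 4: (2.699,11.692) -> (0,0), length = 12
  seg 5: (0,0) -> (-0.45,-1.949), length = 2
Total = 50

Answer: 50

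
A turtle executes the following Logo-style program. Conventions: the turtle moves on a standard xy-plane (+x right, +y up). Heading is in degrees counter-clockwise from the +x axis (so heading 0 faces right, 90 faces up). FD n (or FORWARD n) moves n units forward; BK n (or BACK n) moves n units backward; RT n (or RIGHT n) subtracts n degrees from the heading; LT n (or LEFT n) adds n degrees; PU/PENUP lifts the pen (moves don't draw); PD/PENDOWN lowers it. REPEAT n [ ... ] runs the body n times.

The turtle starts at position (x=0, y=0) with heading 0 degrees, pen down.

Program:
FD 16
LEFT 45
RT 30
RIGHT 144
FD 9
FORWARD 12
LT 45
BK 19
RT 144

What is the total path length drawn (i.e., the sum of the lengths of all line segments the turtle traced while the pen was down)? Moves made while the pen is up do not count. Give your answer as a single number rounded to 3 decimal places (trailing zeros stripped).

Answer: 56

Derivation:
Executing turtle program step by step:
Start: pos=(0,0), heading=0, pen down
FD 16: (0,0) -> (16,0) [heading=0, draw]
LT 45: heading 0 -> 45
RT 30: heading 45 -> 15
RT 144: heading 15 -> 231
FD 9: (16,0) -> (10.336,-6.994) [heading=231, draw]
FD 12: (10.336,-6.994) -> (2.784,-16.32) [heading=231, draw]
LT 45: heading 231 -> 276
BK 19: (2.784,-16.32) -> (0.798,2.576) [heading=276, draw]
RT 144: heading 276 -> 132
Final: pos=(0.798,2.576), heading=132, 4 segment(s) drawn

Segment lengths:
  seg 1: (0,0) -> (16,0), length = 16
  seg 2: (16,0) -> (10.336,-6.994), length = 9
  seg 3: (10.336,-6.994) -> (2.784,-16.32), length = 12
  seg 4: (2.784,-16.32) -> (0.798,2.576), length = 19
Total = 56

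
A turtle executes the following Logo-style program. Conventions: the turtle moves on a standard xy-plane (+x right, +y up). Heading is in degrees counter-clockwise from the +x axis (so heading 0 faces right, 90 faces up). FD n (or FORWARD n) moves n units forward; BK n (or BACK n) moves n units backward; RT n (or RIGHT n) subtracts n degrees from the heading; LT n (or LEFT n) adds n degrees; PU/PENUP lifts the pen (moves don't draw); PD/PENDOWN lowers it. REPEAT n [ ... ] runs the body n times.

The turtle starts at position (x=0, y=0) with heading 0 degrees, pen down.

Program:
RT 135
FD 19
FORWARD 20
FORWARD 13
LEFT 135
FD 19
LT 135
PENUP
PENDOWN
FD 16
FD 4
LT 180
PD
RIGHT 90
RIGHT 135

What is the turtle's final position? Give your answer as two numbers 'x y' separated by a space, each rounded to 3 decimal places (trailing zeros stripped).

Executing turtle program step by step:
Start: pos=(0,0), heading=0, pen down
RT 135: heading 0 -> 225
FD 19: (0,0) -> (-13.435,-13.435) [heading=225, draw]
FD 20: (-13.435,-13.435) -> (-27.577,-27.577) [heading=225, draw]
FD 13: (-27.577,-27.577) -> (-36.77,-36.77) [heading=225, draw]
LT 135: heading 225 -> 0
FD 19: (-36.77,-36.77) -> (-17.77,-36.77) [heading=0, draw]
LT 135: heading 0 -> 135
PU: pen up
PD: pen down
FD 16: (-17.77,-36.77) -> (-29.083,-25.456) [heading=135, draw]
FD 4: (-29.083,-25.456) -> (-31.912,-22.627) [heading=135, draw]
LT 180: heading 135 -> 315
PD: pen down
RT 90: heading 315 -> 225
RT 135: heading 225 -> 90
Final: pos=(-31.912,-22.627), heading=90, 6 segment(s) drawn

Answer: -31.912 -22.627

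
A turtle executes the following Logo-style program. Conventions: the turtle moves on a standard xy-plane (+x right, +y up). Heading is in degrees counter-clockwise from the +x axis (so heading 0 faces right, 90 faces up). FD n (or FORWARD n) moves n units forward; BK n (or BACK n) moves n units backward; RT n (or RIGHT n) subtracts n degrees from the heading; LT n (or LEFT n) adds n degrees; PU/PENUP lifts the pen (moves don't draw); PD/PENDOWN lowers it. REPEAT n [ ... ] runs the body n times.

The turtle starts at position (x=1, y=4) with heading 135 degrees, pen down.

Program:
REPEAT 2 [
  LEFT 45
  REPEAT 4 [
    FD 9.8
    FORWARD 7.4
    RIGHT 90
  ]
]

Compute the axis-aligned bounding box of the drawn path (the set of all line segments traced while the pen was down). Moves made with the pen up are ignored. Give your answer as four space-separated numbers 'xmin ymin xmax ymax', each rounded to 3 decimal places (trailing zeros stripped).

Executing turtle program step by step:
Start: pos=(1,4), heading=135, pen down
REPEAT 2 [
  -- iteration 1/2 --
  LT 45: heading 135 -> 180
  REPEAT 4 [
    -- iteration 1/4 --
    FD 9.8: (1,4) -> (-8.8,4) [heading=180, draw]
    FD 7.4: (-8.8,4) -> (-16.2,4) [heading=180, draw]
    RT 90: heading 180 -> 90
    -- iteration 2/4 --
    FD 9.8: (-16.2,4) -> (-16.2,13.8) [heading=90, draw]
    FD 7.4: (-16.2,13.8) -> (-16.2,21.2) [heading=90, draw]
    RT 90: heading 90 -> 0
    -- iteration 3/4 --
    FD 9.8: (-16.2,21.2) -> (-6.4,21.2) [heading=0, draw]
    FD 7.4: (-6.4,21.2) -> (1,21.2) [heading=0, draw]
    RT 90: heading 0 -> 270
    -- iteration 4/4 --
    FD 9.8: (1,21.2) -> (1,11.4) [heading=270, draw]
    FD 7.4: (1,11.4) -> (1,4) [heading=270, draw]
    RT 90: heading 270 -> 180
  ]
  -- iteration 2/2 --
  LT 45: heading 180 -> 225
  REPEAT 4 [
    -- iteration 1/4 --
    FD 9.8: (1,4) -> (-5.93,-2.93) [heading=225, draw]
    FD 7.4: (-5.93,-2.93) -> (-11.162,-8.162) [heading=225, draw]
    RT 90: heading 225 -> 135
    -- iteration 2/4 --
    FD 9.8: (-11.162,-8.162) -> (-18.092,-1.233) [heading=135, draw]
    FD 7.4: (-18.092,-1.233) -> (-23.324,4) [heading=135, draw]
    RT 90: heading 135 -> 45
    -- iteration 3/4 --
    FD 9.8: (-23.324,4) -> (-16.395,10.93) [heading=45, draw]
    FD 7.4: (-16.395,10.93) -> (-11.162,16.162) [heading=45, draw]
    RT 90: heading 45 -> 315
    -- iteration 4/4 --
    FD 9.8: (-11.162,16.162) -> (-4.233,9.233) [heading=315, draw]
    FD 7.4: (-4.233,9.233) -> (1,4) [heading=315, draw]
    RT 90: heading 315 -> 225
  ]
]
Final: pos=(1,4), heading=225, 16 segment(s) drawn

Segment endpoints: x in {-23.324, -18.092, -16.395, -16.2, -11.162, -11.162, -8.8, -6.4, -5.93, -4.233, 1, 1, 1, 1, 1}, y in {-8.162, -2.93, -1.233, 4, 4, 4, 4, 9.233, 10.93, 11.4, 13.8, 16.162, 21.2}
xmin=-23.324, ymin=-8.162, xmax=1, ymax=21.2

Answer: -23.324 -8.162 1 21.2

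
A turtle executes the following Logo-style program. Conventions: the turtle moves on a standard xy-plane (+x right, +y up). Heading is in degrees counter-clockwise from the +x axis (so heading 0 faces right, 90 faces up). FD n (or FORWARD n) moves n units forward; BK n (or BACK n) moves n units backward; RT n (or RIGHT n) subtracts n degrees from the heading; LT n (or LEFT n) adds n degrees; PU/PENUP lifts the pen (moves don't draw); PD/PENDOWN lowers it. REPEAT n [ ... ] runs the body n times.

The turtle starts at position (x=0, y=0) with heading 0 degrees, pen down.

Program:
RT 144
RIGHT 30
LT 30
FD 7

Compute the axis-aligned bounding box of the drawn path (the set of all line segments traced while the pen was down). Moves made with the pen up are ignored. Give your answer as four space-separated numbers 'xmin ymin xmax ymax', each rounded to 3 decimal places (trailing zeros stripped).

Executing turtle program step by step:
Start: pos=(0,0), heading=0, pen down
RT 144: heading 0 -> 216
RT 30: heading 216 -> 186
LT 30: heading 186 -> 216
FD 7: (0,0) -> (-5.663,-4.114) [heading=216, draw]
Final: pos=(-5.663,-4.114), heading=216, 1 segment(s) drawn

Segment endpoints: x in {-5.663, 0}, y in {-4.114, 0}
xmin=-5.663, ymin=-4.114, xmax=0, ymax=0

Answer: -5.663 -4.114 0 0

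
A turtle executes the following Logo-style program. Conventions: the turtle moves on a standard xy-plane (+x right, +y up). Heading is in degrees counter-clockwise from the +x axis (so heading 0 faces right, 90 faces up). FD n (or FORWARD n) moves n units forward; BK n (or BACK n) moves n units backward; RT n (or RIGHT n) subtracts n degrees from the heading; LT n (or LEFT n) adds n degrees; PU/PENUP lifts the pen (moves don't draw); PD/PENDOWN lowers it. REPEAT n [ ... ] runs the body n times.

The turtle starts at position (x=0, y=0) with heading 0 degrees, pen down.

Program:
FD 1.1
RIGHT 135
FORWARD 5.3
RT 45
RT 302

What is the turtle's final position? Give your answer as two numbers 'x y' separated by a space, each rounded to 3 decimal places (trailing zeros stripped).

Executing turtle program step by step:
Start: pos=(0,0), heading=0, pen down
FD 1.1: (0,0) -> (1.1,0) [heading=0, draw]
RT 135: heading 0 -> 225
FD 5.3: (1.1,0) -> (-2.648,-3.748) [heading=225, draw]
RT 45: heading 225 -> 180
RT 302: heading 180 -> 238
Final: pos=(-2.648,-3.748), heading=238, 2 segment(s) drawn

Answer: -2.648 -3.748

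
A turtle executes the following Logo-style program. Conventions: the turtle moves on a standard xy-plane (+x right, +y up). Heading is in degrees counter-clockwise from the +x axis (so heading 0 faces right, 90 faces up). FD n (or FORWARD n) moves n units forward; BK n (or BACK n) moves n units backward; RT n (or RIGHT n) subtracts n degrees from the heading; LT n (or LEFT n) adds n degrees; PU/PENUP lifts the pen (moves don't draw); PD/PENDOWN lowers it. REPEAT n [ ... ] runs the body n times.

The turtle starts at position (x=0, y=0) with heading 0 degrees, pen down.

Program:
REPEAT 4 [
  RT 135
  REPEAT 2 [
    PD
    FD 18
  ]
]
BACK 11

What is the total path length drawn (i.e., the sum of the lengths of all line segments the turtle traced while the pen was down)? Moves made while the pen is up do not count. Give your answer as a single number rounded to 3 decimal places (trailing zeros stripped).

Answer: 155

Derivation:
Executing turtle program step by step:
Start: pos=(0,0), heading=0, pen down
REPEAT 4 [
  -- iteration 1/4 --
  RT 135: heading 0 -> 225
  REPEAT 2 [
    -- iteration 1/2 --
    PD: pen down
    FD 18: (0,0) -> (-12.728,-12.728) [heading=225, draw]
    -- iteration 2/2 --
    PD: pen down
    FD 18: (-12.728,-12.728) -> (-25.456,-25.456) [heading=225, draw]
  ]
  -- iteration 2/4 --
  RT 135: heading 225 -> 90
  REPEAT 2 [
    -- iteration 1/2 --
    PD: pen down
    FD 18: (-25.456,-25.456) -> (-25.456,-7.456) [heading=90, draw]
    -- iteration 2/2 --
    PD: pen down
    FD 18: (-25.456,-7.456) -> (-25.456,10.544) [heading=90, draw]
  ]
  -- iteration 3/4 --
  RT 135: heading 90 -> 315
  REPEAT 2 [
    -- iteration 1/2 --
    PD: pen down
    FD 18: (-25.456,10.544) -> (-12.728,-2.184) [heading=315, draw]
    -- iteration 2/2 --
    PD: pen down
    FD 18: (-12.728,-2.184) -> (0,-14.912) [heading=315, draw]
  ]
  -- iteration 4/4 --
  RT 135: heading 315 -> 180
  REPEAT 2 [
    -- iteration 1/2 --
    PD: pen down
    FD 18: (0,-14.912) -> (-18,-14.912) [heading=180, draw]
    -- iteration 2/2 --
    PD: pen down
    FD 18: (-18,-14.912) -> (-36,-14.912) [heading=180, draw]
  ]
]
BK 11: (-36,-14.912) -> (-25,-14.912) [heading=180, draw]
Final: pos=(-25,-14.912), heading=180, 9 segment(s) drawn

Segment lengths:
  seg 1: (0,0) -> (-12.728,-12.728), length = 18
  seg 2: (-12.728,-12.728) -> (-25.456,-25.456), length = 18
  seg 3: (-25.456,-25.456) -> (-25.456,-7.456), length = 18
  seg 4: (-25.456,-7.456) -> (-25.456,10.544), length = 18
  seg 5: (-25.456,10.544) -> (-12.728,-2.184), length = 18
  seg 6: (-12.728,-2.184) -> (0,-14.912), length = 18
  seg 7: (0,-14.912) -> (-18,-14.912), length = 18
  seg 8: (-18,-14.912) -> (-36,-14.912), length = 18
  seg 9: (-36,-14.912) -> (-25,-14.912), length = 11
Total = 155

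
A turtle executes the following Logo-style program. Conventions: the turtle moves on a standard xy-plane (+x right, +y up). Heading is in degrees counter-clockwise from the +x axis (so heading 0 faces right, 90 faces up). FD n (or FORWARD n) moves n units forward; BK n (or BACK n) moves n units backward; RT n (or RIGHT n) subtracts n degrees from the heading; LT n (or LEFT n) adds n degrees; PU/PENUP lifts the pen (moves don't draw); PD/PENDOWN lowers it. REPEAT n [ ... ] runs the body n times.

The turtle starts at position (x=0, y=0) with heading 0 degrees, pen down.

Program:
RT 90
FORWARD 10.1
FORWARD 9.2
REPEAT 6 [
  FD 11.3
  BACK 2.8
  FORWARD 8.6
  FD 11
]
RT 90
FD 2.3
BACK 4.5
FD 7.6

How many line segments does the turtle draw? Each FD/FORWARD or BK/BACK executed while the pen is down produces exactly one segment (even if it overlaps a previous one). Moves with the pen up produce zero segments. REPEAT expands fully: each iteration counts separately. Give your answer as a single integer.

Executing turtle program step by step:
Start: pos=(0,0), heading=0, pen down
RT 90: heading 0 -> 270
FD 10.1: (0,0) -> (0,-10.1) [heading=270, draw]
FD 9.2: (0,-10.1) -> (0,-19.3) [heading=270, draw]
REPEAT 6 [
  -- iteration 1/6 --
  FD 11.3: (0,-19.3) -> (0,-30.6) [heading=270, draw]
  BK 2.8: (0,-30.6) -> (0,-27.8) [heading=270, draw]
  FD 8.6: (0,-27.8) -> (0,-36.4) [heading=270, draw]
  FD 11: (0,-36.4) -> (0,-47.4) [heading=270, draw]
  -- iteration 2/6 --
  FD 11.3: (0,-47.4) -> (0,-58.7) [heading=270, draw]
  BK 2.8: (0,-58.7) -> (0,-55.9) [heading=270, draw]
  FD 8.6: (0,-55.9) -> (0,-64.5) [heading=270, draw]
  FD 11: (0,-64.5) -> (0,-75.5) [heading=270, draw]
  -- iteration 3/6 --
  FD 11.3: (0,-75.5) -> (0,-86.8) [heading=270, draw]
  BK 2.8: (0,-86.8) -> (0,-84) [heading=270, draw]
  FD 8.6: (0,-84) -> (0,-92.6) [heading=270, draw]
  FD 11: (0,-92.6) -> (0,-103.6) [heading=270, draw]
  -- iteration 4/6 --
  FD 11.3: (0,-103.6) -> (0,-114.9) [heading=270, draw]
  BK 2.8: (0,-114.9) -> (0,-112.1) [heading=270, draw]
  FD 8.6: (0,-112.1) -> (0,-120.7) [heading=270, draw]
  FD 11: (0,-120.7) -> (0,-131.7) [heading=270, draw]
  -- iteration 5/6 --
  FD 11.3: (0,-131.7) -> (0,-143) [heading=270, draw]
  BK 2.8: (0,-143) -> (0,-140.2) [heading=270, draw]
  FD 8.6: (0,-140.2) -> (0,-148.8) [heading=270, draw]
  FD 11: (0,-148.8) -> (0,-159.8) [heading=270, draw]
  -- iteration 6/6 --
  FD 11.3: (0,-159.8) -> (0,-171.1) [heading=270, draw]
  BK 2.8: (0,-171.1) -> (0,-168.3) [heading=270, draw]
  FD 8.6: (0,-168.3) -> (0,-176.9) [heading=270, draw]
  FD 11: (0,-176.9) -> (0,-187.9) [heading=270, draw]
]
RT 90: heading 270 -> 180
FD 2.3: (0,-187.9) -> (-2.3,-187.9) [heading=180, draw]
BK 4.5: (-2.3,-187.9) -> (2.2,-187.9) [heading=180, draw]
FD 7.6: (2.2,-187.9) -> (-5.4,-187.9) [heading=180, draw]
Final: pos=(-5.4,-187.9), heading=180, 29 segment(s) drawn
Segments drawn: 29

Answer: 29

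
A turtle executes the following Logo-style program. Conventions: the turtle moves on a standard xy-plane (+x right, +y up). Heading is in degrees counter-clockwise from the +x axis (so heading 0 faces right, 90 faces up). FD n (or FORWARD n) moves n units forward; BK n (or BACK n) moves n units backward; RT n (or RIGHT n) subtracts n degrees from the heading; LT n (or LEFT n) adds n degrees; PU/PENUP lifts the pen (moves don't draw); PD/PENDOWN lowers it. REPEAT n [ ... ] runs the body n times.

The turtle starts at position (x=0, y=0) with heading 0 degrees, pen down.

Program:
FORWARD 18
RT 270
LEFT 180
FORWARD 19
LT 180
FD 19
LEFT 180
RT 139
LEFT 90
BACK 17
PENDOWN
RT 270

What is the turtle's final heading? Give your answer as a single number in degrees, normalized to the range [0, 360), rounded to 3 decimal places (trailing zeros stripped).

Executing turtle program step by step:
Start: pos=(0,0), heading=0, pen down
FD 18: (0,0) -> (18,0) [heading=0, draw]
RT 270: heading 0 -> 90
LT 180: heading 90 -> 270
FD 19: (18,0) -> (18,-19) [heading=270, draw]
LT 180: heading 270 -> 90
FD 19: (18,-19) -> (18,0) [heading=90, draw]
LT 180: heading 90 -> 270
RT 139: heading 270 -> 131
LT 90: heading 131 -> 221
BK 17: (18,0) -> (30.83,11.153) [heading=221, draw]
PD: pen down
RT 270: heading 221 -> 311
Final: pos=(30.83,11.153), heading=311, 4 segment(s) drawn

Answer: 311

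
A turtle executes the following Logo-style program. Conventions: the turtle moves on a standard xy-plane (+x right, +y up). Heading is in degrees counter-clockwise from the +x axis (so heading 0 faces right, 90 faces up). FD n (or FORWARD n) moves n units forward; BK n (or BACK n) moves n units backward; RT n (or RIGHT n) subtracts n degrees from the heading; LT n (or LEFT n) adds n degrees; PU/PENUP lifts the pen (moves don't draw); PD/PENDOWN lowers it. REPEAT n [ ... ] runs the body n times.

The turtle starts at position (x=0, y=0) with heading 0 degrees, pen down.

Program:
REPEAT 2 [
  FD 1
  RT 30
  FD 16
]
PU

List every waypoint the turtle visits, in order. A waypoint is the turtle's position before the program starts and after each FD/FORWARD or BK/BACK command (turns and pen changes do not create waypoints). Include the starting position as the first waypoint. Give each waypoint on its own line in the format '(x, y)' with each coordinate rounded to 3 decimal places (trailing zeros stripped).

Answer: (0, 0)
(1, 0)
(14.856, -8)
(15.722, -8.5)
(23.722, -22.356)

Derivation:
Executing turtle program step by step:
Start: pos=(0,0), heading=0, pen down
REPEAT 2 [
  -- iteration 1/2 --
  FD 1: (0,0) -> (1,0) [heading=0, draw]
  RT 30: heading 0 -> 330
  FD 16: (1,0) -> (14.856,-8) [heading=330, draw]
  -- iteration 2/2 --
  FD 1: (14.856,-8) -> (15.722,-8.5) [heading=330, draw]
  RT 30: heading 330 -> 300
  FD 16: (15.722,-8.5) -> (23.722,-22.356) [heading=300, draw]
]
PU: pen up
Final: pos=(23.722,-22.356), heading=300, 4 segment(s) drawn
Waypoints (5 total):
(0, 0)
(1, 0)
(14.856, -8)
(15.722, -8.5)
(23.722, -22.356)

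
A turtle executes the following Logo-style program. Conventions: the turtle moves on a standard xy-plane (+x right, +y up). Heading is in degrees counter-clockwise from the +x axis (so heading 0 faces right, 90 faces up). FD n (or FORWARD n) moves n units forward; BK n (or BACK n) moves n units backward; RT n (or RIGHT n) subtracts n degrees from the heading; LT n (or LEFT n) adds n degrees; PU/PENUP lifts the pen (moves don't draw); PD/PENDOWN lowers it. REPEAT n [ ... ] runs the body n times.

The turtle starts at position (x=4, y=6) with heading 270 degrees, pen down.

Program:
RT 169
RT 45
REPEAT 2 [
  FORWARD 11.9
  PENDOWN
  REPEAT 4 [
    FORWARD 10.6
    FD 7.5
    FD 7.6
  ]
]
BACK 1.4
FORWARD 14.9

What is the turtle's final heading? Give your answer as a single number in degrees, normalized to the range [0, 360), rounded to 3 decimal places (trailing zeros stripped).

Executing turtle program step by step:
Start: pos=(4,6), heading=270, pen down
RT 169: heading 270 -> 101
RT 45: heading 101 -> 56
REPEAT 2 [
  -- iteration 1/2 --
  FD 11.9: (4,6) -> (10.654,15.866) [heading=56, draw]
  PD: pen down
  REPEAT 4 [
    -- iteration 1/4 --
    FD 10.6: (10.654,15.866) -> (16.582,24.653) [heading=56, draw]
    FD 7.5: (16.582,24.653) -> (20.776,30.871) [heading=56, draw]
    FD 7.6: (20.776,30.871) -> (25.026,37.172) [heading=56, draw]
    -- iteration 2/4 --
    FD 10.6: (25.026,37.172) -> (30.953,45.96) [heading=56, draw]
    FD 7.5: (30.953,45.96) -> (35.147,52.177) [heading=56, draw]
    FD 7.6: (35.147,52.177) -> (39.397,58.478) [heading=56, draw]
    -- iteration 3/4 --
    FD 10.6: (39.397,58.478) -> (45.324,67.266) [heading=56, draw]
    FD 7.5: (45.324,67.266) -> (49.518,73.484) [heading=56, draw]
    FD 7.6: (49.518,73.484) -> (53.768,79.784) [heading=56, draw]
    -- iteration 4/4 --
    FD 10.6: (53.768,79.784) -> (59.696,88.572) [heading=56, draw]
    FD 7.5: (59.696,88.572) -> (63.89,94.79) [heading=56, draw]
    FD 7.6: (63.89,94.79) -> (68.139,101.091) [heading=56, draw]
  ]
  -- iteration 2/2 --
  FD 11.9: (68.139,101.091) -> (74.794,110.956) [heading=56, draw]
  PD: pen down
  REPEAT 4 [
    -- iteration 1/4 --
    FD 10.6: (74.794,110.956) -> (80.721,119.744) [heading=56, draw]
    FD 7.5: (80.721,119.744) -> (84.915,125.962) [heading=56, draw]
    FD 7.6: (84.915,125.962) -> (89.165,132.262) [heading=56, draw]
    -- iteration 2/4 --
    FD 10.6: (89.165,132.262) -> (95.093,141.05) [heading=56, draw]
    FD 7.5: (95.093,141.05) -> (99.286,147.268) [heading=56, draw]
    FD 7.6: (99.286,147.268) -> (103.536,153.569) [heading=56, draw]
    -- iteration 3/4 --
    FD 10.6: (103.536,153.569) -> (109.464,162.356) [heading=56, draw]
    FD 7.5: (109.464,162.356) -> (113.658,168.574) [heading=56, draw]
    FD 7.6: (113.658,168.574) -> (117.908,174.875) [heading=56, draw]
    -- iteration 4/4 --
    FD 10.6: (117.908,174.875) -> (123.835,183.663) [heading=56, draw]
    FD 7.5: (123.835,183.663) -> (128.029,189.881) [heading=56, draw]
    FD 7.6: (128.029,189.881) -> (132.279,196.181) [heading=56, draw]
  ]
]
BK 1.4: (132.279,196.181) -> (131.496,195.021) [heading=56, draw]
FD 14.9: (131.496,195.021) -> (139.828,207.373) [heading=56, draw]
Final: pos=(139.828,207.373), heading=56, 28 segment(s) drawn

Answer: 56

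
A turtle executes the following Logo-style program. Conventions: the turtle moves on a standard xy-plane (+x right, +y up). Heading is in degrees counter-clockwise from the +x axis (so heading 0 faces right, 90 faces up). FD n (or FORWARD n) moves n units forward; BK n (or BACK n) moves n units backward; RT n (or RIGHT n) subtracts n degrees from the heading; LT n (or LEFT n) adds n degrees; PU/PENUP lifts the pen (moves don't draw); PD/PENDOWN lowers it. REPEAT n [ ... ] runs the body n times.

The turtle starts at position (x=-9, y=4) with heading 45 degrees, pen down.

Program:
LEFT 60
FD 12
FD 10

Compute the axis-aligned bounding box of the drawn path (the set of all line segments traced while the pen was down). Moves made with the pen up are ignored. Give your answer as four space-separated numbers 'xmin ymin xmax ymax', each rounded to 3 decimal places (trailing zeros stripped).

Executing turtle program step by step:
Start: pos=(-9,4), heading=45, pen down
LT 60: heading 45 -> 105
FD 12: (-9,4) -> (-12.106,15.591) [heading=105, draw]
FD 10: (-12.106,15.591) -> (-14.694,25.25) [heading=105, draw]
Final: pos=(-14.694,25.25), heading=105, 2 segment(s) drawn

Segment endpoints: x in {-14.694, -12.106, -9}, y in {4, 15.591, 25.25}
xmin=-14.694, ymin=4, xmax=-9, ymax=25.25

Answer: -14.694 4 -9 25.25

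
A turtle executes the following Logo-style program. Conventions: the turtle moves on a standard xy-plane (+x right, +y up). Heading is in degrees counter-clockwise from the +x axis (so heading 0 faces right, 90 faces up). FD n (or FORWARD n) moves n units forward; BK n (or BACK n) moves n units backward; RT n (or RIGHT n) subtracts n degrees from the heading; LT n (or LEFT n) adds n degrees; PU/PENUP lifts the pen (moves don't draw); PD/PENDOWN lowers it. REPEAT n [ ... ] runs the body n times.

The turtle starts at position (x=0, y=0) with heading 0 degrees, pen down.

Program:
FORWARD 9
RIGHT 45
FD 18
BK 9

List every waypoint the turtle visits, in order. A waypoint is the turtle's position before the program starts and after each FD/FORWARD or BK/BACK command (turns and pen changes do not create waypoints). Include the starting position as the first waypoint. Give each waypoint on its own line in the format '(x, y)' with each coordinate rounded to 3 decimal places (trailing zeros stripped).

Executing turtle program step by step:
Start: pos=(0,0), heading=0, pen down
FD 9: (0,0) -> (9,0) [heading=0, draw]
RT 45: heading 0 -> 315
FD 18: (9,0) -> (21.728,-12.728) [heading=315, draw]
BK 9: (21.728,-12.728) -> (15.364,-6.364) [heading=315, draw]
Final: pos=(15.364,-6.364), heading=315, 3 segment(s) drawn
Waypoints (4 total):
(0, 0)
(9, 0)
(21.728, -12.728)
(15.364, -6.364)

Answer: (0, 0)
(9, 0)
(21.728, -12.728)
(15.364, -6.364)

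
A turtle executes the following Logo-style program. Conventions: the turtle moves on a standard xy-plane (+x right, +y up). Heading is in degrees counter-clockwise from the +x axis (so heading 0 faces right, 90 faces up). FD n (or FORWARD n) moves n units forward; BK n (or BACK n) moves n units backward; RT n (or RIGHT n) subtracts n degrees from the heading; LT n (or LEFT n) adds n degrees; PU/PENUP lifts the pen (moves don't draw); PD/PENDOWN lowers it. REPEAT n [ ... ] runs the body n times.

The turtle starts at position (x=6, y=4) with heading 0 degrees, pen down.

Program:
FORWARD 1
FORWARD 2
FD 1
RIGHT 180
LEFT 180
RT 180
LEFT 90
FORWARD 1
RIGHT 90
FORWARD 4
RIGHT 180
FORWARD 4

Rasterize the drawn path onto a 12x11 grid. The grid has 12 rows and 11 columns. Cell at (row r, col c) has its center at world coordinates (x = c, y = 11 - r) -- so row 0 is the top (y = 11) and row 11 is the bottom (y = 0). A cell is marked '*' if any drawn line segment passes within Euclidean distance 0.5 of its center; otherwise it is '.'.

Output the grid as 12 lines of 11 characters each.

Segment 0: (6,4) -> (7,4)
Segment 1: (7,4) -> (9,4)
Segment 2: (9,4) -> (10,4)
Segment 3: (10,4) -> (10,3)
Segment 4: (10,3) -> (6,3)
Segment 5: (6,3) -> (10,3)

Answer: ...........
...........
...........
...........
...........
...........
...........
......*****
......*****
...........
...........
...........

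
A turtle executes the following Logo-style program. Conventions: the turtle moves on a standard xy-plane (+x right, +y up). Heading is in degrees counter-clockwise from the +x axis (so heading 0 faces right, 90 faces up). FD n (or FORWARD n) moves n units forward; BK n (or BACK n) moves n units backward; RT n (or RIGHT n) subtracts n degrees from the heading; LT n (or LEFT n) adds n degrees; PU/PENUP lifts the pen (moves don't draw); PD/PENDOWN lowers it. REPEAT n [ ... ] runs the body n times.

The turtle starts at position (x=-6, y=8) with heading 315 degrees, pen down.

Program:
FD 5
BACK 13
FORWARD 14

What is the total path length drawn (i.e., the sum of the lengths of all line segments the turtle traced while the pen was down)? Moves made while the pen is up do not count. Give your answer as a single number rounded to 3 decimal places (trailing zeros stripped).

Answer: 32

Derivation:
Executing turtle program step by step:
Start: pos=(-6,8), heading=315, pen down
FD 5: (-6,8) -> (-2.464,4.464) [heading=315, draw]
BK 13: (-2.464,4.464) -> (-11.657,13.657) [heading=315, draw]
FD 14: (-11.657,13.657) -> (-1.757,3.757) [heading=315, draw]
Final: pos=(-1.757,3.757), heading=315, 3 segment(s) drawn

Segment lengths:
  seg 1: (-6,8) -> (-2.464,4.464), length = 5
  seg 2: (-2.464,4.464) -> (-11.657,13.657), length = 13
  seg 3: (-11.657,13.657) -> (-1.757,3.757), length = 14
Total = 32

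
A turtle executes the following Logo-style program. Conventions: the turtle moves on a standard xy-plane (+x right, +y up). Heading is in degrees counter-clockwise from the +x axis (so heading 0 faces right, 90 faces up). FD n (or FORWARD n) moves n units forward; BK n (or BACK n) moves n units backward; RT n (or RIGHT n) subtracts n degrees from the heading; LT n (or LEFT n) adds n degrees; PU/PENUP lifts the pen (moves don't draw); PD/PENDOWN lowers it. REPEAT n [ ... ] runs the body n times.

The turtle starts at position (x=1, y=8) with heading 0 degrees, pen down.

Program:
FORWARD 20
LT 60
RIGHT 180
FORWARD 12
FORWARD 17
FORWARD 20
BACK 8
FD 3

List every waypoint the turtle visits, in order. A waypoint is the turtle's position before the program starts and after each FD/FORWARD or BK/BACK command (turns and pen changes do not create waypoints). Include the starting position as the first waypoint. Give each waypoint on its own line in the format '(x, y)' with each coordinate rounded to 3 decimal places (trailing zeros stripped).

Answer: (1, 8)
(21, 8)
(15, -2.392)
(6.5, -17.115)
(-3.5, -34.435)
(0.5, -27.507)
(-1, -30.105)

Derivation:
Executing turtle program step by step:
Start: pos=(1,8), heading=0, pen down
FD 20: (1,8) -> (21,8) [heading=0, draw]
LT 60: heading 0 -> 60
RT 180: heading 60 -> 240
FD 12: (21,8) -> (15,-2.392) [heading=240, draw]
FD 17: (15,-2.392) -> (6.5,-17.115) [heading=240, draw]
FD 20: (6.5,-17.115) -> (-3.5,-34.435) [heading=240, draw]
BK 8: (-3.5,-34.435) -> (0.5,-27.507) [heading=240, draw]
FD 3: (0.5,-27.507) -> (-1,-30.105) [heading=240, draw]
Final: pos=(-1,-30.105), heading=240, 6 segment(s) drawn
Waypoints (7 total):
(1, 8)
(21, 8)
(15, -2.392)
(6.5, -17.115)
(-3.5, -34.435)
(0.5, -27.507)
(-1, -30.105)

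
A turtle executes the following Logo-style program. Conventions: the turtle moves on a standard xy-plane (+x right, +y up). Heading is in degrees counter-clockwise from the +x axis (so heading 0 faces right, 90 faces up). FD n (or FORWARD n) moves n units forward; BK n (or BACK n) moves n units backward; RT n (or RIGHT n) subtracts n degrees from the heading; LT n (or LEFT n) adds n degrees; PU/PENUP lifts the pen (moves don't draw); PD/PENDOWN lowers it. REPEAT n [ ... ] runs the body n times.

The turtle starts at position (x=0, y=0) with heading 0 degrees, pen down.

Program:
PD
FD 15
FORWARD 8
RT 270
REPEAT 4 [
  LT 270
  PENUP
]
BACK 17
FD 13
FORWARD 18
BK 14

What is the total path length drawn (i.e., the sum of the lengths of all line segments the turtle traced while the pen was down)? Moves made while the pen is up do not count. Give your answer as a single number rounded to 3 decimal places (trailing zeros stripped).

Executing turtle program step by step:
Start: pos=(0,0), heading=0, pen down
PD: pen down
FD 15: (0,0) -> (15,0) [heading=0, draw]
FD 8: (15,0) -> (23,0) [heading=0, draw]
RT 270: heading 0 -> 90
REPEAT 4 [
  -- iteration 1/4 --
  LT 270: heading 90 -> 0
  PU: pen up
  -- iteration 2/4 --
  LT 270: heading 0 -> 270
  PU: pen up
  -- iteration 3/4 --
  LT 270: heading 270 -> 180
  PU: pen up
  -- iteration 4/4 --
  LT 270: heading 180 -> 90
  PU: pen up
]
BK 17: (23,0) -> (23,-17) [heading=90, move]
FD 13: (23,-17) -> (23,-4) [heading=90, move]
FD 18: (23,-4) -> (23,14) [heading=90, move]
BK 14: (23,14) -> (23,0) [heading=90, move]
Final: pos=(23,0), heading=90, 2 segment(s) drawn

Segment lengths:
  seg 1: (0,0) -> (15,0), length = 15
  seg 2: (15,0) -> (23,0), length = 8
Total = 23

Answer: 23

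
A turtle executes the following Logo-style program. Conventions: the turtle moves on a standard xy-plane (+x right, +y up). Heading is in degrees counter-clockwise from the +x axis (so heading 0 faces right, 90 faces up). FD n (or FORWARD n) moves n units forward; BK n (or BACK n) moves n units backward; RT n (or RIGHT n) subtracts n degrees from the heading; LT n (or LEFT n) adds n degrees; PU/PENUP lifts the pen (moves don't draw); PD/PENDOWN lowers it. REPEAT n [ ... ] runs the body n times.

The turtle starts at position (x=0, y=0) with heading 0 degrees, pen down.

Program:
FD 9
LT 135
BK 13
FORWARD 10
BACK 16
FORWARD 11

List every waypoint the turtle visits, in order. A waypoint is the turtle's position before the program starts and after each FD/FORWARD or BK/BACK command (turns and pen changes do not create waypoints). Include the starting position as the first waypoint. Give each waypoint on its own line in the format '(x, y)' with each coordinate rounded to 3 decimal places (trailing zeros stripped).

Answer: (0, 0)
(9, 0)
(18.192, -9.192)
(11.121, -2.121)
(22.435, -13.435)
(14.657, -5.657)

Derivation:
Executing turtle program step by step:
Start: pos=(0,0), heading=0, pen down
FD 9: (0,0) -> (9,0) [heading=0, draw]
LT 135: heading 0 -> 135
BK 13: (9,0) -> (18.192,-9.192) [heading=135, draw]
FD 10: (18.192,-9.192) -> (11.121,-2.121) [heading=135, draw]
BK 16: (11.121,-2.121) -> (22.435,-13.435) [heading=135, draw]
FD 11: (22.435,-13.435) -> (14.657,-5.657) [heading=135, draw]
Final: pos=(14.657,-5.657), heading=135, 5 segment(s) drawn
Waypoints (6 total):
(0, 0)
(9, 0)
(18.192, -9.192)
(11.121, -2.121)
(22.435, -13.435)
(14.657, -5.657)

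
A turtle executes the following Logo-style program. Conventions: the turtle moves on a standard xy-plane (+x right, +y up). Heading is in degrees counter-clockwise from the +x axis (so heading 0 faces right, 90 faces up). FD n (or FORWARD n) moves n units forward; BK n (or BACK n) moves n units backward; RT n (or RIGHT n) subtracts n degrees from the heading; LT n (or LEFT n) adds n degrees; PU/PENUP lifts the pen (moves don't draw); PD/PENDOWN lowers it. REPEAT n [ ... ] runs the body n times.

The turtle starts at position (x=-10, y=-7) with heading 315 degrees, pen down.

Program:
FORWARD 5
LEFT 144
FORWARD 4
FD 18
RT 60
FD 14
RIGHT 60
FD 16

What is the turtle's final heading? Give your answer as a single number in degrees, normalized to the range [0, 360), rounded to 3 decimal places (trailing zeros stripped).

Answer: 339

Derivation:
Executing turtle program step by step:
Start: pos=(-10,-7), heading=315, pen down
FD 5: (-10,-7) -> (-6.464,-10.536) [heading=315, draw]
LT 144: heading 315 -> 99
FD 4: (-6.464,-10.536) -> (-7.09,-6.585) [heading=99, draw]
FD 18: (-7.09,-6.585) -> (-9.906,11.194) [heading=99, draw]
RT 60: heading 99 -> 39
FD 14: (-9.906,11.194) -> (0.974,20.004) [heading=39, draw]
RT 60: heading 39 -> 339
FD 16: (0.974,20.004) -> (15.911,14.27) [heading=339, draw]
Final: pos=(15.911,14.27), heading=339, 5 segment(s) drawn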